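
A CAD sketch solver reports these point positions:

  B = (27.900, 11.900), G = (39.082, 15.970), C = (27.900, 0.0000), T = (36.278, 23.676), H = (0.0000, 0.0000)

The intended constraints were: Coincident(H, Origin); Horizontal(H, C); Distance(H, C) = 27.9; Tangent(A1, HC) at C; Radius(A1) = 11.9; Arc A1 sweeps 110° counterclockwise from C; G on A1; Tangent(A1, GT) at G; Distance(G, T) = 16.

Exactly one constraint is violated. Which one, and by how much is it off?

Distance(G, T) = 16 — off by 7.80.

H = (0.00, 0.00) ✓; H.y = 0.00, C.y = 0.00 ✓; |HC| = 27.90 ✓; ∠(BC, CH) = 90.00° ✓; |BC| = 11.90 ✓; bearing(B→G) − bearing(B→C) = 110.0° ✓; |BG| = 11.90 ✓; ∠(BG, GT) = 90.01° ✓; |GT| = 8.200 ✗.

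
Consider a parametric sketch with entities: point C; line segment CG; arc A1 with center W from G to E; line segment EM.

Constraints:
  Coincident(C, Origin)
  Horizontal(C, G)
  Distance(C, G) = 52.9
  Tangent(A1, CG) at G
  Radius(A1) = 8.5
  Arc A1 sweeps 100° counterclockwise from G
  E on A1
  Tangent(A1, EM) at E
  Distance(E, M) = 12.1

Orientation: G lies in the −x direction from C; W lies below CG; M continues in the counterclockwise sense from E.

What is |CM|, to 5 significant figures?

63.090

C is at the origin; C and G share the same y with |CG| = 52.9 and G on the −x side, so G = (-52.900, 0.0000). Tangency of A1 to CG means the radius WG is perpendicular to CG, so W = G + (0, -8.5) = (-52.900, -8.5000). On A1, G sits at bearing 90° from W; a 100° counterclockwise sweep puts E at bearing 190°, so E = W + 8.5·(cos 190°, sin 190°) = (-61.271, -9.9760). The tangent condition forces WE to be normal to EM, so EM runs along (−sin 190°, cos 190°); with |EM| = 12.1, M = (-59.170, -21.892). Then |CM| = |M − C| = 63.090.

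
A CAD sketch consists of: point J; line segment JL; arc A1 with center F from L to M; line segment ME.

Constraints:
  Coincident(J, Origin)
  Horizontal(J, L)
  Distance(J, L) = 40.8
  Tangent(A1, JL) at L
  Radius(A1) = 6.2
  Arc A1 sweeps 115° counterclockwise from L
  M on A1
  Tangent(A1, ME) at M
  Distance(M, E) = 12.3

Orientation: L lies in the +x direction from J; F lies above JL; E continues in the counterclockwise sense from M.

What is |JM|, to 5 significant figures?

47.250

Tangency of A1 to JL means the radius FL is perpendicular to JL, so F = L + (0, 6.2) = (40.800, 6.2000). On A1, L sits at bearing -90° from F; a 115° counterclockwise sweep puts M at bearing 25°, so M = F + 6.2·(cos 25°, sin 25°) = (46.419, 8.8202). Then |JM| = |M − J| = 47.250.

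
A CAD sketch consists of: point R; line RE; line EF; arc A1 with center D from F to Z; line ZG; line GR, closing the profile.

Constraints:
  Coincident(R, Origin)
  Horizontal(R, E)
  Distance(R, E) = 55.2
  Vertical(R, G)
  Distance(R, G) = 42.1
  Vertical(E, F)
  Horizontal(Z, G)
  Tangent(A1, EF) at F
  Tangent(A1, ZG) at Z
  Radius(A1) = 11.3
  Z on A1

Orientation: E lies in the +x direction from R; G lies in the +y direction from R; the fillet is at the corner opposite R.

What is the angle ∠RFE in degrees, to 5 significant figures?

60.840°

The virtual corner opposite R is at (55.200, 42.100). Since A1 is tangent to EF there, DF ⟂ EF and the tangent condition forces DZ to be normal to ZG, with radius 11.3, so the center D sits 11.3 in from both sides at D = (43.900, 30.800). That places the tangent points at F = (55.200, 30.800) on EF and Z = (43.900, 42.100) on ZG. Then cos ∠RFE = FR·FE / (|FR||FE|), giving 60.840°.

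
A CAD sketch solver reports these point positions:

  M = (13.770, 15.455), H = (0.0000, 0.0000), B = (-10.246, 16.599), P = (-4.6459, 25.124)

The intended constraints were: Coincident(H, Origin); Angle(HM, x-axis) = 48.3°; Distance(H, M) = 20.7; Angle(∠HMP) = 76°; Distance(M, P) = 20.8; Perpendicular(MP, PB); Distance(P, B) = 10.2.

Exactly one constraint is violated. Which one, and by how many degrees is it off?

Perpendicular(MP, PB) — off by 5.60°.

H = (0.00, 0.00) ✓; HM at 48.30° ✓; |HM| = 20.70 ✓; ∠HMP = 76.00° ✓; |MP| = 20.80 ✓; ∠(MP, PB) = 84.40° ✗; |PB| = 10.20 ✓.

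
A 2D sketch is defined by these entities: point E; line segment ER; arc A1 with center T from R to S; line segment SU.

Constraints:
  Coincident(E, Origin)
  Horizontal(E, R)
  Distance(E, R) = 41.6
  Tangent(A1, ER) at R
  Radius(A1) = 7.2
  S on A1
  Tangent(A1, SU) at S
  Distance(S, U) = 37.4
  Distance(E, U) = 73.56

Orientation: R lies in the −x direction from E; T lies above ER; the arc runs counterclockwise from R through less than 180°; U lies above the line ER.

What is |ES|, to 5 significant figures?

38.378

Checks: |TS| = 7.200 ✓; ∠(TS, SU) = 90.00° ✓; |SU| = 37.40 ✓; |EU| = 73.56 ✓.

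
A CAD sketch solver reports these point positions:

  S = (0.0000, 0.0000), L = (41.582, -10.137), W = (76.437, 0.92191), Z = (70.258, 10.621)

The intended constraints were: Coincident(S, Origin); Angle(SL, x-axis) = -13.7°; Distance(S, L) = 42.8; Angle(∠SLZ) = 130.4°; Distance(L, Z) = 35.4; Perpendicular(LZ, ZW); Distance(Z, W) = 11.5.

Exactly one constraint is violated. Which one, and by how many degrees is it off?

Perpendicular(LZ, ZW) — off by 3.40°.

S = (0.00, 0.00) ✓; SL at -13.70° ✓; |SL| = 42.80 ✓; ∠SLZ = 130.4° ✓; |LZ| = 35.40 ✓; ∠(LZ, ZW) = 93.40° ✗; |ZW| = 11.50 ✓.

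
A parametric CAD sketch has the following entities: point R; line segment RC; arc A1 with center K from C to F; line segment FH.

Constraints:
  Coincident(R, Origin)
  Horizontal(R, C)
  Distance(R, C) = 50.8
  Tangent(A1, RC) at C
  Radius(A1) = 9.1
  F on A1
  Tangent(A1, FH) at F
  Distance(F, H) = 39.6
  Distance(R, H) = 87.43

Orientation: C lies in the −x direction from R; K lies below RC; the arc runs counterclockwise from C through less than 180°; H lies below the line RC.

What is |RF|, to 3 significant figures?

58.9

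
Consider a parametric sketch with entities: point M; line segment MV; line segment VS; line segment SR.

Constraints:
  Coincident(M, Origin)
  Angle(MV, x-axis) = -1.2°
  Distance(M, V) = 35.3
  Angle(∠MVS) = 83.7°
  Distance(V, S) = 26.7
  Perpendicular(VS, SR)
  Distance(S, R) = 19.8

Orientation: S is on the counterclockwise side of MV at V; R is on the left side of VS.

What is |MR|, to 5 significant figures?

27.472

∠MVS = 83.7°, so VS runs at -1.2° + (180° − 83.7°) = 95.100° from the x-axis; with |VS| = 26.7, S = V + 26.7·(cos 95.100°, sin 95.100°) = (32.919, 25.855). VS ⟂ SR; with |SR| = 19.8 on the left of VS, R = S + 19.8·(-0.99604, -0.088894) = (13.197, 24.095). Then |MR| = |R − M| = 27.472.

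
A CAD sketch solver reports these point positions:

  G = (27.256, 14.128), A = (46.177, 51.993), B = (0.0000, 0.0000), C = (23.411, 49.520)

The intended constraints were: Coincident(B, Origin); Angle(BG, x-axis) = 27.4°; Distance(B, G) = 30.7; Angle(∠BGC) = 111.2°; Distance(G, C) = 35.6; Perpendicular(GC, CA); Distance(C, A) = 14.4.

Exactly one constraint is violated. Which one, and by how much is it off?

Distance(C, A) = 14.4 — off by 8.50.

B = (0.00, 0.00) ✓; BG at 27.40° ✓; |BG| = 30.70 ✓; ∠BGC = 111.2° ✓; |GC| = 35.60 ✓; ∠(GC, CA) = 90.00° ✓; |CA| = 22.90 ✗.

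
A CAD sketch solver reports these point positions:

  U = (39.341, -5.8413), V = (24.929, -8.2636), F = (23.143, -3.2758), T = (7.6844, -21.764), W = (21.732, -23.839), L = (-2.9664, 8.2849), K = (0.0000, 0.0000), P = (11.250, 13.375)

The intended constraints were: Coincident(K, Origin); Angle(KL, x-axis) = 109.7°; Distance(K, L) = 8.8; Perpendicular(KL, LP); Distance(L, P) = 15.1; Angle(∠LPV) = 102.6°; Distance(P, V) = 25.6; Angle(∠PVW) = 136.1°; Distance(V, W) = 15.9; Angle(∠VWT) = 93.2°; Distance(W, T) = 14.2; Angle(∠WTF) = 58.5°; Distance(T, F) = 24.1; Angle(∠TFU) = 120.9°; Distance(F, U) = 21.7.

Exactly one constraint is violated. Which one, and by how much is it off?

Distance(F, U) = 21.7 — off by 5.30.

K = (0.00, 0.00) ✓; KL at 109.7° ✓; |KL| = 8.800 ✓; ∠(KL, LP) = 90.00° ✓; |LP| = 15.10 ✓; ∠LPV = 102.6° ✓; |PV| = 25.60 ✓; ∠PVW = 136.1° ✓; |VW| = 15.90 ✓; ∠VWT = 93.20° ✓; |WT| = 14.20 ✓; ∠WTF = 58.50° ✓; |TF| = 24.10 ✓; ∠TFU = 120.9° ✓; |FU| = 16.40 ✗.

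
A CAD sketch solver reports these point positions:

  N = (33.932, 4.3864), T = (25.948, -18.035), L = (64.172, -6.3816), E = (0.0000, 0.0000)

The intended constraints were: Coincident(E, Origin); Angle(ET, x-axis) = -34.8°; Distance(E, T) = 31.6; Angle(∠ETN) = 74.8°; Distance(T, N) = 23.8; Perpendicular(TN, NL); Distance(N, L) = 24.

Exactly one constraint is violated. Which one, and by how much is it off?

Distance(N, L) = 24 — off by 8.10.

E = (0.00, 0.00) ✓; ET at -34.80° ✓; |ET| = 31.60 ✓; ∠ETN = 74.80° ✓; |TN| = 23.80 ✓; ∠(TN, NL) = 90.00° ✓; |NL| = 32.10 ✗.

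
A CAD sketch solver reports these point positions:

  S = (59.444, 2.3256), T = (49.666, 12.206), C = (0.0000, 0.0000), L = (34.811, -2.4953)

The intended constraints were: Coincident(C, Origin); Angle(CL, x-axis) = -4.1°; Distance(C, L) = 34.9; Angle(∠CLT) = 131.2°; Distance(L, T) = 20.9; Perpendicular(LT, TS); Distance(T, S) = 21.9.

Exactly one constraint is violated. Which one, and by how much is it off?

Distance(T, S) = 21.9 — off by 8.00.

C = (0.00, 0.00) ✓; CL at -4.100° ✓; |CL| = 34.90 ✓; ∠CLT = 131.2° ✓; |LT| = 20.90 ✓; ∠(LT, TS) = 90.00° ✓; |TS| = 13.90 ✗.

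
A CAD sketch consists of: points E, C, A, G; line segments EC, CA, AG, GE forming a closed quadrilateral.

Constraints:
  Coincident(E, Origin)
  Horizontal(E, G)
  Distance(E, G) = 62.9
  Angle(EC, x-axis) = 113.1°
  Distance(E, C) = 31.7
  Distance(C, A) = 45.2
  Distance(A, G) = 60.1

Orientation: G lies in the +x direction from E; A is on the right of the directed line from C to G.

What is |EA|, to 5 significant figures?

13.537

E is at the origin; EG is horizontal with |EG| = 62.9 and G in +x, so G = (62.9, 0). EC runs at 113.1° with |EC| = 31.7, so C = (-12.437, 29.158). A is determined by |CA| = 45.2 and |AG| = 60.1 together: it lies at the intersection of circle(C, 45.2) and circle(G, 60.1). With |CG| = 80.783, the foot of the radical line on CG is 30.680 from C and the perpendicular offset is √(45.2² − 30.680²) = 33.193. Taking the right-of-CG solution: A = (4.1943, -12.871).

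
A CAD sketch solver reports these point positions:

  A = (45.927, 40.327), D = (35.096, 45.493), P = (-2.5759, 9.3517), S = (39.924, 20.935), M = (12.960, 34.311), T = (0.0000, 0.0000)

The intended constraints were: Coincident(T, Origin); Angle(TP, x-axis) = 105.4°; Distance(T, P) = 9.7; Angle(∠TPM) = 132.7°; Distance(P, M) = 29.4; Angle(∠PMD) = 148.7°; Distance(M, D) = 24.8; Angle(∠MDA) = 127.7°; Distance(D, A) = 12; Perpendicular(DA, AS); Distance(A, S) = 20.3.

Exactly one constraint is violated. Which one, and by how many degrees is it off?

Perpendicular(DA, AS) — off by 8.30°.

T = (0.00, 0.00) ✓; TP at 105.4° ✓; |TP| = 9.700 ✓; ∠TPM = 132.7° ✓; |PM| = 29.40 ✓; ∠PMD = 148.7° ✓; |MD| = 24.80 ✓; ∠MDA = 127.7° ✓; |DA| = 12.00 ✓; ∠(DA, AS) = 81.70° ✗; |AS| = 20.30 ✓.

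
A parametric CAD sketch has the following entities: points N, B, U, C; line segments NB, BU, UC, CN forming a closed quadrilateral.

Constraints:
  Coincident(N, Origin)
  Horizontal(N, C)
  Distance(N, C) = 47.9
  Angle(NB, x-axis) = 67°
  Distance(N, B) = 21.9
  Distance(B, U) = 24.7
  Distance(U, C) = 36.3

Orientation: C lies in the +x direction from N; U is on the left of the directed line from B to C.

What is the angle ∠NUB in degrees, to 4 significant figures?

18.25°

Checks: |BU| = 24.70 ✓; |UC| = 36.30 ✓.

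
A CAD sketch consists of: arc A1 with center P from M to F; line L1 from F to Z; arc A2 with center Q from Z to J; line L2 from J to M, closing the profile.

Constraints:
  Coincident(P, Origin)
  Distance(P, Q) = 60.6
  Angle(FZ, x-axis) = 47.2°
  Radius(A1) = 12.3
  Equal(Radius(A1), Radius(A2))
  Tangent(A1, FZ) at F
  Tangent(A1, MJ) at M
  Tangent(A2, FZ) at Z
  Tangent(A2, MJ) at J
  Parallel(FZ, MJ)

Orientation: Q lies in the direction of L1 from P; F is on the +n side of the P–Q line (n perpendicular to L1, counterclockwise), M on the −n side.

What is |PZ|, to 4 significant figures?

61.84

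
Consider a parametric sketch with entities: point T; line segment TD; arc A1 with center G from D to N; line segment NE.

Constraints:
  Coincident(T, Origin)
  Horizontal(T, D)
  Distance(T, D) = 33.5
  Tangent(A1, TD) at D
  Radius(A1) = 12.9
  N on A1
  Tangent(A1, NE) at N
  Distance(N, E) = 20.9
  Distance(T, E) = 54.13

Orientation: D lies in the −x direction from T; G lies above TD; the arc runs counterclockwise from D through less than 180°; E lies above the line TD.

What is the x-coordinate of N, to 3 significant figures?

-24.7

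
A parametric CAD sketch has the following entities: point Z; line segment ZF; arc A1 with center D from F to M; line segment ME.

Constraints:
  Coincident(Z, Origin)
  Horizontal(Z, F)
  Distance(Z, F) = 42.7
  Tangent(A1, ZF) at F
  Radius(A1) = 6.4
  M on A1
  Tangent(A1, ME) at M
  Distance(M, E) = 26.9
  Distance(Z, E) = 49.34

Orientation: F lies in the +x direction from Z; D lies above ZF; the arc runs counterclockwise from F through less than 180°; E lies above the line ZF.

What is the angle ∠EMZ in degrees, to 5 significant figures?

74.253°

Checks: |DM| = 6.400 ✓; ∠(DM, ME) = 90.00° ✓; |ME| = 26.90 ✓; |ZE| = 49.34 ✓.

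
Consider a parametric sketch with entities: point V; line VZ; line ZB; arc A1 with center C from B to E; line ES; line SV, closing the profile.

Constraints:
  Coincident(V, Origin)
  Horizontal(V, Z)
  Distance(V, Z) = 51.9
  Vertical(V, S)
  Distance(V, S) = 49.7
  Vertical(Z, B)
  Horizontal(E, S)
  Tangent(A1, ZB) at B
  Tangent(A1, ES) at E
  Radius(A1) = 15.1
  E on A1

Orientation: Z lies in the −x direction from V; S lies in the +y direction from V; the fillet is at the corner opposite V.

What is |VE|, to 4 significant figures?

61.84

V is at the origin; V and Z share the same y with |VZ| = 51.9 and Z on the −x side, so Z = (-51.90, 0.000). V and S share the same x with |VS| = 49.7 and S on the +y side, so S = (0.000, 49.70). The virtual corner opposite V is at (-51.90, 49.70). Since A1 is tangent to ZB there, CB ⟂ ZB and tangency of A1 to ES means the radius CE is perpendicular to ES, with radius 15.1, so the center C sits 15.1 in from both sides at C = (-36.80, 34.60). That places the tangent points at B = (-51.90, 34.60) on ZB and E = (-36.80, 49.70) on ES. Then |VE| = |E − V| = 61.84.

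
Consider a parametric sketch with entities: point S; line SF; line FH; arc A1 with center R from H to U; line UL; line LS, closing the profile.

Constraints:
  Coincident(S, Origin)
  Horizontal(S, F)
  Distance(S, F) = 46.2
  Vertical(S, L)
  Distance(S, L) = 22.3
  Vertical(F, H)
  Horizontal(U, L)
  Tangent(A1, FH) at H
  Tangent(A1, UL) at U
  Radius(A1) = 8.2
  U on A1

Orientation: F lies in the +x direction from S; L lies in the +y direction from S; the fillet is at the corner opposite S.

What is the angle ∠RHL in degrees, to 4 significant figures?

10.06°

The virtual corner opposite S is at (46.20, 22.30). Since A1 is tangent to FH there, RH ⟂ FH and A1 meets UL tangentially, so RU is at right angles to UL, with radius 8.2, so the center R sits 8.2 in from both sides at R = (38.00, 14.10). That places the tangent points at H = (46.20, 14.10) on FH and U = (38.00, 22.30) on UL. Then cos ∠RHL = HR·HL / (|HR||HL|), giving 10.06°.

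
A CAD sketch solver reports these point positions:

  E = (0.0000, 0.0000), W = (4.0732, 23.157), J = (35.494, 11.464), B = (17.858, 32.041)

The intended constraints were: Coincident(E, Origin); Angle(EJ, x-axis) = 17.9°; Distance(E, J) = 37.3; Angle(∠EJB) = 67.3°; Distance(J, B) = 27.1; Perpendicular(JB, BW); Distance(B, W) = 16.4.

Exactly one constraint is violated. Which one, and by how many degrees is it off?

Perpendicular(JB, BW) — off by 7.80°.

E = (0.00, 0.00) ✓; EJ at 17.90° ✓; |EJ| = 37.30 ✓; ∠EJB = 67.30° ✓; |JB| = 27.10 ✓; ∠(JB, BW) = 82.20° ✗; |BW| = 16.40 ✓.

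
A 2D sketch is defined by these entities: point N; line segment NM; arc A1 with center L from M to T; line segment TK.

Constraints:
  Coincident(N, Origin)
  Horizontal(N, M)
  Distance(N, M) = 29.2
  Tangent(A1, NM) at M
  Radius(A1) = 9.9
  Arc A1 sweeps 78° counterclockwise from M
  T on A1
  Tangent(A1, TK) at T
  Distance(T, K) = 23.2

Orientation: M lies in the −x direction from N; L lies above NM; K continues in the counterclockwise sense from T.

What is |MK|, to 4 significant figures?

33.81

On A1, M sits at bearing -90° from L; a 78° counterclockwise sweep puts T at bearing -12°, so T = L + 9.9·(cos -12°, sin -12°) = (-19.52, 7.842). Since A1 is tangent to TK there, LT ⟂ TK, so TK runs along (−sin -12°, cos -12°); with |TK| = 23.2, K = (-14.69, 30.53). Then |MK| = |K − M| = 33.81.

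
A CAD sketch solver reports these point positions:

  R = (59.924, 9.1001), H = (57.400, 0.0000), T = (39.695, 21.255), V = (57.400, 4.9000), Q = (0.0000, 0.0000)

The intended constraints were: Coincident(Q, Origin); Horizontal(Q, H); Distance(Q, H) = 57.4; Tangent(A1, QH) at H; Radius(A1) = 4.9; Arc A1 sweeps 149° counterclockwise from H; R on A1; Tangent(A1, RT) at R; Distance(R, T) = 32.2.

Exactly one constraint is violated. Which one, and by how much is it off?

Distance(R, T) = 32.2 — off by 8.60.

Q = (0.00, 0.00) ✓; Q.y = 0.00, H.y = 0.00 ✓; |QH| = 57.40 ✓; ∠(VH, HQ) = 90.00° ✓; |VH| = 4.900 ✓; bearing(V→R) − bearing(V→H) = 149.0° ✓; |VR| = 4.900 ✓; ∠(VR, RT) = 90.00° ✓; |RT| = 23.60 ✗.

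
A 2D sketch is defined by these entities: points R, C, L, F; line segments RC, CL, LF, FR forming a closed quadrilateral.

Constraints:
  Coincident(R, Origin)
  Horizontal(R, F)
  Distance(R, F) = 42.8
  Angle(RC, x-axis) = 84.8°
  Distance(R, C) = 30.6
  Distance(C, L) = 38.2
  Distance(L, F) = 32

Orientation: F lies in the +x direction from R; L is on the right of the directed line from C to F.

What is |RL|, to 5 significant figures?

13.326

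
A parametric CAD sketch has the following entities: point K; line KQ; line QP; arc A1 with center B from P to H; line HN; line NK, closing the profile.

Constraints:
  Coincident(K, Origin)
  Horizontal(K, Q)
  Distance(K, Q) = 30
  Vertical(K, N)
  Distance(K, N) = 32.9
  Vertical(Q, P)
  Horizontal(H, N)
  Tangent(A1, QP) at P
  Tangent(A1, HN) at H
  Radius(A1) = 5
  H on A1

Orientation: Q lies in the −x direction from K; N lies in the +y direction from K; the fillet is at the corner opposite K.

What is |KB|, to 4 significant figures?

37.46

K and N share the same x with |KN| = 32.9 and N on the +y side, so N = (0.000, 32.90). The virtual corner opposite K is at (-30.00, 32.90). Since A1 is tangent to QP there, BP ⟂ QP and A1 meets HN tangentially, so BH is at right angles to HN, with radius 5.0, so the center B sits 5.0 in from both sides at B = (-25.00, 27.90). Then |KB| = |B − K| = 37.46.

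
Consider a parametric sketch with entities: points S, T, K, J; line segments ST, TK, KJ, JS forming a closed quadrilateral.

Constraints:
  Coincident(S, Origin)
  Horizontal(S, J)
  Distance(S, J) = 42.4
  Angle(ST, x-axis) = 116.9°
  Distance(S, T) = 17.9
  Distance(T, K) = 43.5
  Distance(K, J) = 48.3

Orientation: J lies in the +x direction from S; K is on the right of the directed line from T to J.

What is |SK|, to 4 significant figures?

26.44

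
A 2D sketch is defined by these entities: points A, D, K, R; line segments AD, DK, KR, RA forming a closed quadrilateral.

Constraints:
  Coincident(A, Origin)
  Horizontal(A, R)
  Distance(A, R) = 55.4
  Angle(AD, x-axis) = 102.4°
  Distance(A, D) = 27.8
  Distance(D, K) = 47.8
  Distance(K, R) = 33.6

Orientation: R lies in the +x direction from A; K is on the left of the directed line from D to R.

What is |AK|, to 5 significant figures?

51.770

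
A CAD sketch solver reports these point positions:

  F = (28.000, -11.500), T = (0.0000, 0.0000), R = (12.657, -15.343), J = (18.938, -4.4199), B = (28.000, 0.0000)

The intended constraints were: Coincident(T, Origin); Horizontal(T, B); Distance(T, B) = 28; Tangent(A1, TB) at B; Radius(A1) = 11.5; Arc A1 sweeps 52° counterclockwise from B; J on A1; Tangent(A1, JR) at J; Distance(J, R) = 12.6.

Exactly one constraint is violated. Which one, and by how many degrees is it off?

Tangent(A1, JR) at J — off by 8.10°.

T = (0.00, 0.00) ✓; T.y = 0.00, B.y = 0.00 ✓; |TB| = 28.00 ✓; ∠(FB, BT) = 90.00° ✓; |FB| = 11.50 ✓; bearing(F→J) − bearing(F→B) = 52.00° ✓; |FJ| = 11.50 ✓; ∠(FJ, JR) = 81.90° ✗; |JR| = 12.60 ✓.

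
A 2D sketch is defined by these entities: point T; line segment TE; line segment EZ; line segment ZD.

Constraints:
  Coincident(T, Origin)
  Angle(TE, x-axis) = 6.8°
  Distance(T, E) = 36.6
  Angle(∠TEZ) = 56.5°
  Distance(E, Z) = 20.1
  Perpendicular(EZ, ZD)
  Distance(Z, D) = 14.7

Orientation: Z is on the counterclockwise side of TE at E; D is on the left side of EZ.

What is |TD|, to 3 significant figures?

15.8

T is at the origin; TE runs at 6.8° with length 36.6, so E = 36.6·(cos 6.8°, sin 6.8°) = (36.3, 4.33). ∠TEZ = 56.5°, so EZ runs at 6.8° + (180° − 56.5°) = 130° from the x-axis; with |EZ| = 20.1, Z = E + 20.1·(cos 130°, sin 130°) = (23.3, 19.7). EZ is perpendicular to ZD; with |ZD| = 14.7 on the left of EZ, D = Z + 14.7·(-0.763, -0.647) = (12.1, 10.2). Then |TD| = |D − T| = 15.8.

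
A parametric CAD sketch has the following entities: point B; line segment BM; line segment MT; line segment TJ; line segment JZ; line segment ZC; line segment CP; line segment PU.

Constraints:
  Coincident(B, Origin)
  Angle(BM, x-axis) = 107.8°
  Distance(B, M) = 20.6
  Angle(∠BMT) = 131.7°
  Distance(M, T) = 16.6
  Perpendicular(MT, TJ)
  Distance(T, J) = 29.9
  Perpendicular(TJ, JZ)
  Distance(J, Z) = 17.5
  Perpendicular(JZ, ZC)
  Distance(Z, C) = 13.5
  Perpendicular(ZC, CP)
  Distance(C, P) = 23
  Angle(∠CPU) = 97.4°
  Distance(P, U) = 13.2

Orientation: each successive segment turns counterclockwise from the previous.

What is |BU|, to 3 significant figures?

40.1

ZC is perpendicular to CP, so CP runs at 156°; with |CP| = 23.0, P = (-33.1, 13.6). ∠CPU = 97.4° gives PU at -121° from the x-axis; with |PU| = 13.2, U = (-40.0, 2.29). Then |BU| = |U − B| = 40.1.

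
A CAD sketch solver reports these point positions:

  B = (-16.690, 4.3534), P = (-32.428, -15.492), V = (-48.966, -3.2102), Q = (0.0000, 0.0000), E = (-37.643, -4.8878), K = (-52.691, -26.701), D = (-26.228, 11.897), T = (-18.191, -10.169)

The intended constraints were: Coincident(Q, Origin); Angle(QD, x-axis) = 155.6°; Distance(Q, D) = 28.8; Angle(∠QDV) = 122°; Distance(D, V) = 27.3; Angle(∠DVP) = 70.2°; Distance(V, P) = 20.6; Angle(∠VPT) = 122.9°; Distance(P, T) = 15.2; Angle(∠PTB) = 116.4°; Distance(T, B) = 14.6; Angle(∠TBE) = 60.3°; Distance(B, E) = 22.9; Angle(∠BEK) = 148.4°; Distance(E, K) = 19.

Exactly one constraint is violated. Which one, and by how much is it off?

Distance(E, K) = 19 — off by 7.50.

Q = (0.00, 0.00) ✓; QD at 155.6° ✓; |QD| = 28.80 ✓; ∠QDV = 122.0° ✓; |DV| = 27.30 ✓; ∠DVP = 70.20° ✓; |VP| = 20.60 ✓; ∠VPT = 122.9° ✓; |PT| = 15.20 ✓; ∠PTB = 116.4° ✓; |TB| = 14.60 ✓; ∠TBE = 60.30° ✓; |BE| = 22.90 ✓; ∠BEK = 148.4° ✓; |EK| = 26.50 ✗.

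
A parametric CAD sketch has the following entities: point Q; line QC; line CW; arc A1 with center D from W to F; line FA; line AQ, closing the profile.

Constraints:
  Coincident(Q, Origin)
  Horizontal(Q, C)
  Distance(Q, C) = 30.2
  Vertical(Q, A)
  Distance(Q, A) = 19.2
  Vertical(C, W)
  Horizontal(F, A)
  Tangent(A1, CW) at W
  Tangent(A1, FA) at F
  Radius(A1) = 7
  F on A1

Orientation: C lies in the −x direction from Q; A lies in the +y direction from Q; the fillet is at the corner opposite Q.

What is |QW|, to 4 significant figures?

32.57

Q is at the origin; Q and C share the same y with |QC| = 30.2 and C on the −x side, so C = (-30.20, 0.000). Q and A share the same x with |QA| = 19.2 and A on the +y side, so A = (0.000, 19.20). The virtual corner opposite Q is at (-30.20, 19.20). A1 meets CW tangentially, so DW is at right angles to CW and A1 meets FA tangentially, so DF is at right angles to FA, with radius 7.0, so the center D sits 7.0 in from both sides at D = (-23.20, 12.20). That places the tangent points at W = (-30.20, 12.20) on CW and F = (-23.20, 19.20) on FA. Then |QW| = |W − Q| = 32.57.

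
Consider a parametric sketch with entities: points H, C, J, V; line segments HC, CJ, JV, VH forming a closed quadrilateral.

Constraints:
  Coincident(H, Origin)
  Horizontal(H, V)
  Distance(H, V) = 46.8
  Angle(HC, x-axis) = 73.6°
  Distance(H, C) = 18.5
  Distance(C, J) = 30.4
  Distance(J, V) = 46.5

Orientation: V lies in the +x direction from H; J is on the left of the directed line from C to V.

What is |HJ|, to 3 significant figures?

47.9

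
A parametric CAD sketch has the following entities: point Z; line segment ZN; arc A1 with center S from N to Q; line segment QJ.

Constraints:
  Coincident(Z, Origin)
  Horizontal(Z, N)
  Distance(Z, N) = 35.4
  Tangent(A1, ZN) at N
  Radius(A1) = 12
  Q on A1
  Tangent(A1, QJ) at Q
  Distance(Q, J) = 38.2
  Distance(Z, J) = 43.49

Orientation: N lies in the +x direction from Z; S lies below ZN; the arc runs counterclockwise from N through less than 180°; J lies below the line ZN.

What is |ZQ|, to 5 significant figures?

25.428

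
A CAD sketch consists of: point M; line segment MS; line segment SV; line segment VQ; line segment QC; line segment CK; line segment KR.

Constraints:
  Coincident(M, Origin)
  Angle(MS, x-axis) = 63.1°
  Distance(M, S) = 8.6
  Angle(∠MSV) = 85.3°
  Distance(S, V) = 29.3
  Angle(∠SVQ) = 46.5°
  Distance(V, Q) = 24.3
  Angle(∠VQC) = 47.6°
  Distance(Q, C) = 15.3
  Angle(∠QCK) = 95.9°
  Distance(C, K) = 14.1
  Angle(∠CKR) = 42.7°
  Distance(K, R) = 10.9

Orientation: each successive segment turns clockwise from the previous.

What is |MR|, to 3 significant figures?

18.1

M is at the origin; MS runs at 63.1° with length 8.6, so S = (3.89, 7.67). ∠MSV = 85.3° gives SV at -31.6° from the x-axis; with |SV| = 29.3, V = (28.8, -7.68). ∠SVQ = 46.5° gives VQ at -165° from the x-axis; with |VQ| = 24.3, Q = (5.36, -13.9). ∠VQC = 47.6° gives QC at 62.5° from the x-axis; with |QC| = 15.3, C = (12.4, -0.360). ∠QCK = 95.9° gives CK at -21.6° from the x-axis; with |CK| = 14.1, K = (25.5, -5.55). ∠CKR = 42.7° gives KR at -159° from the x-axis; with |KR| = 10.9, R = (15.4, -9.47). Then |MR| = |R − M| = 18.1.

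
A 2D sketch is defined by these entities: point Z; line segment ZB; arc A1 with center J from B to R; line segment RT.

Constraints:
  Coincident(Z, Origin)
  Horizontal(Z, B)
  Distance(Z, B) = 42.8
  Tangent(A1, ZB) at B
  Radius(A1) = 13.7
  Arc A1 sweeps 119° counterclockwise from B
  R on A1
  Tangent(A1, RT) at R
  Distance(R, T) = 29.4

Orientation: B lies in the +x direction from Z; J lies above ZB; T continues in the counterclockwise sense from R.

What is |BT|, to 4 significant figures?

46.11

Z is at the origin; Z and B share the same y with |ZB| = 42.8 and B on the +x side, so B = (42.80, 0.000). A1 meets ZB tangentially, so JB is at right angles to ZB, so J = B + (0, 13.7) = (42.80, 13.70). On A1, B sits at bearing -90° from J; a 119° counterclockwise sweep puts R at bearing 29°, so R = J + 13.7·(cos 29°, sin 29°) = (54.78, 20.34). The tangent condition forces JR to be normal to RT, so RT runs along (−sin 29°, cos 29°); with |RT| = 29.4, T = (40.53, 46.06). Then |BT| = |T − B| = 46.11.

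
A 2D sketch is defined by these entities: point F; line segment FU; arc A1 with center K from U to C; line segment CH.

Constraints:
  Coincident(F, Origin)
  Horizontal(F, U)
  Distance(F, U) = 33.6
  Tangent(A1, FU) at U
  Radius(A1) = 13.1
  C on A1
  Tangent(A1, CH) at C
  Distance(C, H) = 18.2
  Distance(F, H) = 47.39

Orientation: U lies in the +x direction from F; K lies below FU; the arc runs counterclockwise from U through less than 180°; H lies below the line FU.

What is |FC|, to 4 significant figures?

29.76

F is at the origin; F and U share the same y with |FU| = 33.6 and U on the +x side, so U = (33.60, 0.000). A1 meets FU tangentially, so KU is at right angles to FU, so K = U + (0, -13.1) = (33.60, -13.10). Since KC ⟂ CH (tangency), |KH| = √(13.1² + 18.2²) = 22.42 regardless of where C sits on A1. So H lies on both circle(F, 47.39) and circle(K, 22.42); the below-FU intersection is H = (31.48, -35.42). C is the foot of the tangent from H: C = (22.29, -19.71).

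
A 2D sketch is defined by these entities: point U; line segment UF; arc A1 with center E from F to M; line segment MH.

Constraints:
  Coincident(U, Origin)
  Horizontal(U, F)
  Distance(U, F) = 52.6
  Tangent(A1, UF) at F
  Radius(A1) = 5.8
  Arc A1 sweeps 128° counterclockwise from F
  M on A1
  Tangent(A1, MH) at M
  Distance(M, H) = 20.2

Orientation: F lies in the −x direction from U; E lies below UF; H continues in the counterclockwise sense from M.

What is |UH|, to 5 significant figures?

51.387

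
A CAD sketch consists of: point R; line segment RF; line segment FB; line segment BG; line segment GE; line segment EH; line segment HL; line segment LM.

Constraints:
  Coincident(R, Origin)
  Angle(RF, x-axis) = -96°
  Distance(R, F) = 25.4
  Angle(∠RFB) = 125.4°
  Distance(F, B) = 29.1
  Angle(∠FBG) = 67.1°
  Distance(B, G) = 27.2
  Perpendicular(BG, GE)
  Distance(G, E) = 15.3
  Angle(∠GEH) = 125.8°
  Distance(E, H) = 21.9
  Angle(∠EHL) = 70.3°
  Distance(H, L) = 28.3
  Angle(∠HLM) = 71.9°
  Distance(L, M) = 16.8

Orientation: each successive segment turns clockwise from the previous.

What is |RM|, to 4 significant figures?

35.54

R is at the origin; RF runs at -96.0° with length 25.4, so F = (-2.655, -25.26). ∠RFB = 125.4° gives FB at -150.6° from the x-axis; with |FB| = 29.1, B = (-28.01, -39.55). ∠FBG = 67.1° gives BG at 96.50° from the x-axis; with |BG| = 27.2, G = (-31.09, -12.52). BG ⟂ GE, so GE runs at 6.500°; with |GE| = 15.3, E = (-15.88, -10.79). ∠GEH = 125.8° gives EH at -47.70° from the x-axis; with |EH| = 21.9, H = (-1.146, -26.99). ∠EHL = 70.3° gives HL at -157.4° from the x-axis; with |HL| = 28.3, L = (-27.27, -37.86). ∠HLM = 71.9° gives LM at 94.50° from the x-axis; with |LM| = 16.8, M = (-28.59, -21.11). Then |RM| = |M − R| = 35.54.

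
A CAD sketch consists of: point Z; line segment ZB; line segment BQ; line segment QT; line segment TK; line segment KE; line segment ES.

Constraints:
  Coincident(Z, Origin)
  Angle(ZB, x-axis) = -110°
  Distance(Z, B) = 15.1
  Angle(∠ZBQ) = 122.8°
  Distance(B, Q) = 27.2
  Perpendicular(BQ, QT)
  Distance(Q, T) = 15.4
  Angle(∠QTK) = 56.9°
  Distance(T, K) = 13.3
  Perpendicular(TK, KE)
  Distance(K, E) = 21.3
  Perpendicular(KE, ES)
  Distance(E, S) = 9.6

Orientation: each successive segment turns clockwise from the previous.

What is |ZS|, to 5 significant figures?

47.145

The perpendicularity gives KE at right angles to TK, so KE runs at -110.30°; with |KE| = 21.3, E = (-30.016, -29.789). The perpendicularity gives ES at right angles to KE, so ES runs at 159.70°; with |ES| = 9.6, S = (-39.020, -26.459). Then |ZS| = |S − Z| = 47.145.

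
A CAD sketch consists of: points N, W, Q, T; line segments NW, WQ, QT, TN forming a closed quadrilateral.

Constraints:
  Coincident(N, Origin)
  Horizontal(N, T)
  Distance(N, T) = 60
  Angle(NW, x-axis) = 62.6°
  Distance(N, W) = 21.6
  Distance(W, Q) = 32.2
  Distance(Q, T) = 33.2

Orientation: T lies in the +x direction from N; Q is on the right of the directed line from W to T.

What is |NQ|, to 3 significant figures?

28.7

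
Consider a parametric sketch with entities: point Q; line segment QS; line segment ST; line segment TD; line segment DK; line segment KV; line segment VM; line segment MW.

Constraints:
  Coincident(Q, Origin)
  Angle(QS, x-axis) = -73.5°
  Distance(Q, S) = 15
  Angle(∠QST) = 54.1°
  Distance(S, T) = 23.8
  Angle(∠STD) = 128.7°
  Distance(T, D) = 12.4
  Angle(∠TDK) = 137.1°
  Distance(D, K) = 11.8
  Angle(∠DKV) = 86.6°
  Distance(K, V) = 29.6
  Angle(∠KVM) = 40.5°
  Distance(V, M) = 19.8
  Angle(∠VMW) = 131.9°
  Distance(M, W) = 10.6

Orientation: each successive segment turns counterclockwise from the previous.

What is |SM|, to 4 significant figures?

19.21

Q is at the origin; QS runs at -73.5° with length 15.0, so S = (4.260, -14.38). ∠QST = 54.1° gives ST at 52.40° from the x-axis; with |ST| = 23.8, T = (18.78, 4.474). ∠STD = 128.7° gives TD at 103.7° from the x-axis; with |TD| = 12.4, D = (15.84, 16.52). ∠TDK = 137.1° gives DK at 146.6° from the x-axis; with |DK| = 11.8, K = (5.994, 23.02). ∠DKV = 86.6° gives KV at -120.0° from the x-axis; with |KV| = 29.6, V = (-8.806, -2.617). ∠KVM = 40.5° gives VM at 19.50° from the x-axis; with |VM| = 19.8, M = (9.858, 3.992). Then |SM| = |M − S| = 19.21.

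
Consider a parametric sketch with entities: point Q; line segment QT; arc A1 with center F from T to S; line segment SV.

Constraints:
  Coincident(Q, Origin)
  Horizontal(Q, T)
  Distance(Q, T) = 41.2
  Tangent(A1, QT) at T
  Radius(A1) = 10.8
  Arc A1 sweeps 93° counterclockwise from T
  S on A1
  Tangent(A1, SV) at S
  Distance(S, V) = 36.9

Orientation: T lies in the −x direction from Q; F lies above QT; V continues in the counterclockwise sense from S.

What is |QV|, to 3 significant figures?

58.1

Q is at the origin; QT is horizontal with |QT| = 41.2 and T on the −x side, so T = (-41.2, 0.00). Since A1 is tangent to QT there, FT ⟂ QT, so F = T + (0, 10.8) = (-41.2, 10.8). On A1, T sits at bearing -90° from F; a 93° counterclockwise sweep puts S at bearing 3°, so S = F + 10.8·(cos 3°, sin 3°) = (-30.4, 11.4). The tangent condition forces FS to be normal to SV, so SV runs along (−sin 3°, cos 3°); with |SV| = 36.9, V = (-32.3, 48.2). Then |QV| = |V − Q| = 58.1.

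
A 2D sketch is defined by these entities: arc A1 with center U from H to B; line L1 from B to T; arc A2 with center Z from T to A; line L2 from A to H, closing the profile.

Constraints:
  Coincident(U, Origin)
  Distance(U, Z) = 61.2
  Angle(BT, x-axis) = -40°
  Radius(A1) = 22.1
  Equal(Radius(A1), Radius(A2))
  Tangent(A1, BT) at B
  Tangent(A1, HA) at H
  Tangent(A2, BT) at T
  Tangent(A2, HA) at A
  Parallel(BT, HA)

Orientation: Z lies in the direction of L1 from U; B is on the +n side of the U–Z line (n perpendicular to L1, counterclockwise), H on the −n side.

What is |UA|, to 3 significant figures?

65.1

The slot axis is L1's direction at -40.0°, so u = (cos -40.0°, sin -40.0°) = (0.766, -0.643) and n = (−sin -40.0°, cos -40.0°) = (0.643, 0.766). U is at the origin and Z lies 61.2 along u from U, so Z = 61.2·u = (46.9, -39.3). Tangency of A1 to both parallel lines with radius 22.1 puts B and H at U ± 22.1·n: B = (14.2, 16.9), H = (-14.2, -16.9). Equal radii place T and A the same way about Z: T = Z + 22.1·n = (61.1, -22.4), A = Z − 22.1·n = (32.7, -56.3). Then |UA| = |A − U| = 65.1.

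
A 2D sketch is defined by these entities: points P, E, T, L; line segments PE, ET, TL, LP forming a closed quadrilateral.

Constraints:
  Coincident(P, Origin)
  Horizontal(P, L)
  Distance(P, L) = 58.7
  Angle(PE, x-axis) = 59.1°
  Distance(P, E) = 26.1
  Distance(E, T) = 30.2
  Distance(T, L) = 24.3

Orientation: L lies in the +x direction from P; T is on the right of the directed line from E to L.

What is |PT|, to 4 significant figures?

34.42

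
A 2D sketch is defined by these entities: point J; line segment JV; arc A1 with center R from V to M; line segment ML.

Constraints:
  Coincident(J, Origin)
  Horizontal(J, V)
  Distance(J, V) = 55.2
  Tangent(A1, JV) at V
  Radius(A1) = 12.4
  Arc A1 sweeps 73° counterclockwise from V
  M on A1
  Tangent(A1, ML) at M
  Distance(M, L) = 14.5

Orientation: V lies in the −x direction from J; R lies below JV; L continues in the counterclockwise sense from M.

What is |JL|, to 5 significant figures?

74.806

J is at the origin; J and V share the same y with |JV| = 55.2 and V on the −x side, so V = (-55.200, 0.0000). Tangency of A1 to JV means the radius RV is perpendicular to JV, so R = V + (0, -12.4) = (-55.200, -12.400). On A1, V sits at bearing 90° from R; a 73° counterclockwise sweep puts M at bearing 163°, so M = R + 12.4·(cos 163°, sin 163°) = (-67.058, -8.7746). Since A1 is tangent to ML there, RM ⟂ ML, so ML runs along (−sin 163°, cos 163°); with |ML| = 14.5, L = (-71.298, -22.641). Then |JL| = |L − J| = 74.806.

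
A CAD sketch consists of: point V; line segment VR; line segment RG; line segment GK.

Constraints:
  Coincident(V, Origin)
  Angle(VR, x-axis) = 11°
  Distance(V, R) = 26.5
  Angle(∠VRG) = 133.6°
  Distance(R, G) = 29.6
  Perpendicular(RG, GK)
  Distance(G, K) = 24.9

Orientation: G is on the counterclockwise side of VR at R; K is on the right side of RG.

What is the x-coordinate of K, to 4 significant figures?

62.94

V is at the origin; VR runs at 11.0° with length 26.5, so R = 26.5·(cos 11.0°, sin 11.0°) = (26.01, 5.056). ∠VRG = 133.6°, so RG runs at 11.0° + (180° − 133.6°) = 57.40° from the x-axis; with |RG| = 29.6, G = R + 29.6·(cos 57.40°, sin 57.40°) = (41.96, 29.99). RG is perpendicular to GK; with |GK| = 24.9 on the right of RG, K = G + 24.9·(0.8425, -0.5388) = (62.94, 16.58). So K.x = 62.94.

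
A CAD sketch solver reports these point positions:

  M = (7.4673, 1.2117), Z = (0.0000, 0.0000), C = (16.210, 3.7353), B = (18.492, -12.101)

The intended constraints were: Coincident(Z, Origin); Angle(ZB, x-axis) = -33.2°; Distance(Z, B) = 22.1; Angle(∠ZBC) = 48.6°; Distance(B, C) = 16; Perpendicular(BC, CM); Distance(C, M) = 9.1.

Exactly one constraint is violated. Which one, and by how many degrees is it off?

Perpendicular(BC, CM) — off by 7.90°.

Z = (0.00, 0.00) ✓; ZB at -33.20° ✓; |ZB| = 22.10 ✓; ∠ZBC = 48.60° ✓; |BC| = 16.00 ✓; ∠(BC, CM) = 97.90° ✗; |CM| = 9.100 ✓.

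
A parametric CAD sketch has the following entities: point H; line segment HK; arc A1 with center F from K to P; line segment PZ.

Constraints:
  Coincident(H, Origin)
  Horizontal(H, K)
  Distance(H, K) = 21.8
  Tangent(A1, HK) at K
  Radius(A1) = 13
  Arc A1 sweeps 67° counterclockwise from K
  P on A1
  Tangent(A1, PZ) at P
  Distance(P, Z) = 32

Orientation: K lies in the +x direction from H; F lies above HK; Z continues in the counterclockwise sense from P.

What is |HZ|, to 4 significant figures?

59.48

H is at the origin; HK is horizontal with |HK| = 21.8 and K on the +x side, so K = (21.80, 0.000). A1 meets HK tangentially, so FK is at right angles to HK, so F = K + (0, 13) = (21.80, 13.00). On A1, K sits at bearing -90° from F; a 67° counterclockwise sweep puts P at bearing -23°, so P = F + 13.0·(cos -23°, sin -23°) = (33.77, 7.920). The tangent condition forces FP to be normal to PZ, so PZ runs along (−sin -23°, cos -23°); with |PZ| = 32.0, Z = (46.27, 37.38). Then |HZ| = |Z − H| = 59.48.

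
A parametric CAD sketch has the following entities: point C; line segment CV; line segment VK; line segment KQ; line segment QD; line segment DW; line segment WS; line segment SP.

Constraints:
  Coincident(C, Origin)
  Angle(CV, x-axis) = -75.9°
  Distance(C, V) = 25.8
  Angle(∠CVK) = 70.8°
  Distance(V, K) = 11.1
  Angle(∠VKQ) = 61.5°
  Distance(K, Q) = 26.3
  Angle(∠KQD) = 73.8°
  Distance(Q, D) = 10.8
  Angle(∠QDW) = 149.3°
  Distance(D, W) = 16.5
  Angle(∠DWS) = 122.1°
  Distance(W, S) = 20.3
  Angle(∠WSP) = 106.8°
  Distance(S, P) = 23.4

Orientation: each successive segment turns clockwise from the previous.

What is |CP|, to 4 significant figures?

31.95

∠DWS = 122.1° gives WS at -138.4° from the x-axis; with |WS| = 20.3, S = (4.297, -40.13). ∠WSP = 106.8° gives SP at 148.4° from the x-axis; with |SP| = 23.4, P = (-15.63, -27.87). Then |CP| = |P − C| = 31.95.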